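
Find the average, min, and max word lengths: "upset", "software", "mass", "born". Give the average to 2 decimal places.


Lengths: "upset"=5, "software"=8, "mass"=4, "born"=4
Sum = 21, Count = 4
Average = 21/4 = 5.25
= avg=5.25, min=4, max=8


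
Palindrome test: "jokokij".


Word: "jokokij"
Reversed: "jikokoj"
Forward == Backward? jokokij != jikokoj
Palindrome = No


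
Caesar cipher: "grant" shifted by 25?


Word: "grant"
Shift: 25
Each letter → (letter + shift) mod 26:
  'g' (6) + 25 = 5 → 'f'
  'r' (17) + 25 = 16 → 'q'
  'a' (0) + 25 = 25 → 'z'
  'n' (13) + 25 = 12 → 'm'
  't' (19) + 25 = 18 → 's'
Result = "fqzms"


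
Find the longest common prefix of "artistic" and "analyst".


Word 1: "artistic"
Word 2: "analyst"
Comparing from start:
  Pos 0: 'a' == 'a'
  Pos 1: 'r' != 'n' (stop)
LCP = "a" (length 1)


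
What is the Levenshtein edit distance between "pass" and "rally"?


Word 1: "pass" (length 4)
Word 2: "rally" (length 5)
One optimal edit sequence (insert/delete/substitute each cost 1):
  1. substitute 'p' -> 'r'  (+1)
  2. keep 'a'
  3. insert 'l'  (+1)
  4. substitute 's' -> 'l'  (+1)
  5. substitute 's' -> 'y'  (+1)
Total edit operations: 4
Edit distance = 4


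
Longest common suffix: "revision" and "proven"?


Word 1: "revision"
Word 2: "proven"
Comparing from end:
  Pos -1: 'n' == 'n'
  Pos -2: 'o' != 'e' (stop)
LCS = "n" (length 1)


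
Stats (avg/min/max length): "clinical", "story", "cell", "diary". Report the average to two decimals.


Lengths: "clinical"=8, "story"=5, "cell"=4, "diary"=5
Sum = 22, Count = 4
Average = 22/4 = 5.50
= avg=5.50, min=4, max=8


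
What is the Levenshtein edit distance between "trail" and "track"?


Word 1: "trail" (length 5)
Word 2: "track" (length 5)
One optimal edit sequence (insert/delete/substitute each cost 1):
  1. keep 't'
  2. keep 'r'
  3. keep 'a'
  4. substitute 'i' -> 'c'  (+1)
  5. substitute 'l' -> 'k'  (+1)
Total edit operations: 2
Edit distance = 2


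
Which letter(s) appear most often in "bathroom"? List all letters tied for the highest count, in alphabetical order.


Word: "bathroom"
Letter counts:
  'a': 1
  'b': 1
  'h': 1
  'm': 1
  'o': 2
  'r': 1
  't': 1
Maximum count = 2
Most frequent = 'o' (2 times each)


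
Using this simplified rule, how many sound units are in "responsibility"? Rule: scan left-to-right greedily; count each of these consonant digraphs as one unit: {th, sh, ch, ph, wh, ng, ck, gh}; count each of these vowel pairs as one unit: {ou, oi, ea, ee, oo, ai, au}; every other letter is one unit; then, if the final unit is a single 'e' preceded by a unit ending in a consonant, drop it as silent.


Word: "responsibility" (14 letters)
Left-to-right scan:
  1. 'r' (letter)
  2. 'e' (letter)
  3. 's' (letter)
  4. 'p' (letter)
  5. 'o' (letter)
  6. 'n' (letter)
  7. 's' (letter)
  8. 'i' (letter)
  9. 'b' (letter)
  10. 'i' (letter)
  11. 'l' (letter)
  12. 'i' (letter)
  13. 't' (letter)
  14. 'y' (letter)
Units from scan: 14
Sound units = 14 units


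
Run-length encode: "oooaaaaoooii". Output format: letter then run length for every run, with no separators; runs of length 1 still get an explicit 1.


String: "oooaaaaoooii"
Scanning for consecutive runs:
  'o' x 3
  'a' x 4
  'o' x 3
  'i' x 2
RLE = "o3a4o3i2"


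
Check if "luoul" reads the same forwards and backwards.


Word: "luoul"
Reversed: "luoul"
Forward == Backward? luoul == luoul
Palindrome = Yes


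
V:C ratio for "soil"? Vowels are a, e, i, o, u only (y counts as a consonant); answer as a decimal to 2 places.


Word: "soil"
Vowels (a,e,i,o,u): 2
Consonants: 2
Ratio = 2/2
= 1.00


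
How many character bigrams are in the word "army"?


Word: "army" (length 4)
Number of 2-grams = length - 2 + 1 = 4 - 2 + 1
= 3


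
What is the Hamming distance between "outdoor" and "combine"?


Comparing character by character (same length = 7):
  Pos 0: 'o' vs 'c' !=
  Pos 1: 'u' vs 'o' !=
  Pos 2: 't' vs 'm' !=
  Pos 3: 'd' vs 'b' !=
  Pos 4: 'o' vs 'i' !=
  Pos 5: 'o' vs 'n' !=
  Pos 6: 'r' vs 'e' !=
Hamming distance = 7


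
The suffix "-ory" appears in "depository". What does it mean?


Suffix: -ory
As in: depository -> deposit + -ory
Meaning = relating to / place for


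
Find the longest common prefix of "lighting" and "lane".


Word 1: "lighting"
Word 2: "lane"
Comparing from start:
  Pos 0: 'l' == 'l'
  Pos 1: 'i' != 'a' (stop)
LCP = "l" (length 1)


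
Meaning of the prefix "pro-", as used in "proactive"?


Prefix: pro-
Example: proactive = pro- + active
Meaning = forward / in favor of


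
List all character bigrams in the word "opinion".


Word: "opinion" (length 7)
Number of bigrams = 7 - 2 + 1 = 6
  Position 0: "op"
  Position 1: "pi"
  Position 2: "in"
  Position 3: "ni"
  Position 4: "io"
  Position 5: "on"
Bigrams = "op", "pi", "in", "ni", "io", "on"


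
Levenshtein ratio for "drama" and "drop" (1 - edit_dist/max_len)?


Word 1: "drama" (length 5)
Word 2: "drop" (length 4)
One optimal edit sequence:
  1. keep 'd'
  2. keep 'r'
  3. delete 'a'  (+1)
  4. substitute 'm' -> 'o'  (+1)
  5. substitute 'a' -> 'p'  (+1)
Edit distance = 3
Max length = max(5, 4) = 5
Similarity = 1 - 3/5
= 0.4000


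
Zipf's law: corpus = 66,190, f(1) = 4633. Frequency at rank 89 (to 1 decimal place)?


Zipf's law: f(r) = f(1) / r
f(1) = 4633
f(89) = 4633 / 89
= 52.1 occurrences


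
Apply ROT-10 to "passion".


Word: "passion"
Shift: 10
Each letter → (letter + shift) mod 26:
  'p' (15) + 10 = 25 → 'z'
  'a' (0) + 10 = 10 → 'k'
  's' (18) + 10 = 2 → 'c'
  's' (18) + 10 = 2 → 'c'
  'i' (8) + 10 = 18 → 's'
  'o' (14) + 10 = 24 → 'y'
  'n' (13) + 10 = 23 → 'x'
Result = "zkccsyx"


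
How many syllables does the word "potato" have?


Word: "potato"
Syllable breakdown: po / ta / to
Counting: 3 parts
= 3 syllables


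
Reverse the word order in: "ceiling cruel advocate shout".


Original: "ceiling cruel advocate shout"
Words (1..n): ceiling | cruel | advocate | shout
Reversed (n..1): shout | advocate | cruel | ceiling
Result = "shout advocate cruel ceiling"


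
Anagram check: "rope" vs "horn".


Word 1: "rope" → sorted: eopr
Word 2: "horn" → sorted: hnor
Same letters? eopr != hnor
Anagram = No


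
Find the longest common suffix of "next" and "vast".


Word 1: "next"
Word 2: "vast"
Comparing from end:
  Pos -1: 't' == 't'
  Pos -2: 'x' != 's' (stop)
LCS = "t" (length 1)


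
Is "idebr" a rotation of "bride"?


Word: "bride", Candidate: "idebr"
Method: check if candidate is substring of word+word
"bridebride" contains "idebr"? Yes
Is rotation = Yes


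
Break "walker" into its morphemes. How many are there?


Word: "walker"
Morphemes: walk | -er
Each morpheme carries meaning
= 2 morphemes


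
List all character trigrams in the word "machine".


Word: "machine" (length 7)
Number of trigrams = 7 - 3 + 1 = 5
  Position 0: "mac"
  Position 1: "ach"
  Position 2: "chi"
  Position 3: "hin"
  Position 4: "ine"
Trigrams = "mac", "ach", "chi", "hin", "ine"


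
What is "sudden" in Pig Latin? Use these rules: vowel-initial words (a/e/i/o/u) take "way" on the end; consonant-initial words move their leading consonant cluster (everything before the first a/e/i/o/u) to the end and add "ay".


Word: "sudden"
Starts with consonant(s) → move to end, add 'ay'
Consonant cluster: "s"
Pig Latin = "uddensay"


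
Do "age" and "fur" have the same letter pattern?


Pattern of "age": [0, 1, 2]
Pattern of "fur": [0, 1, 2]
Patterns match
Same pattern = Yes


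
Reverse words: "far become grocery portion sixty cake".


Original: "far become grocery portion sixty cake"
Words (1..n): far | become | grocery | portion | sixty | cake
Reversed (n..1): cake | sixty | portion | grocery | become | far
Result = "cake sixty portion grocery become far"


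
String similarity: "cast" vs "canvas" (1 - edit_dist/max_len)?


Word 1: "cast" (length 4)
Word 2: "canvas" (length 6)
One optimal edit sequence:
  1. keep 'c'
  2. keep 'a'
  3. insert 'n'  (+1)
  4. insert 'v'  (+1)
  5. substitute 's' -> 'a'  (+1)
  6. substitute 't' -> 's'  (+1)
Edit distance = 4
Max length = max(4, 6) = 6
Similarity = 1 - 4/6
= 0.3333


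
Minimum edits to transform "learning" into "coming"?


Word 1: "learning" (length 8)
Word 2: "coming" (length 6)
One optimal edit sequence (insert/delete/substitute each cost 1):
  1. delete 'l'  (+1)
  2. delete 'e'  (+1)
  3. substitute 'a' -> 'c'  (+1)
  4. substitute 'r' -> 'o'  (+1)
  5. substitute 'n' -> 'm'  (+1)
  6. keep 'i'
  7. keep 'n'
  8. keep 'g'
Total edit operations: 5
Edit distance = 5


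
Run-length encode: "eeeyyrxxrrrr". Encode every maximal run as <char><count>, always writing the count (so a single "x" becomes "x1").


String: "eeeyyrxxrrrr"
Scanning for consecutive runs:
  'e' x 3
  'y' x 2
  'r' x 1
  'x' x 2
  'r' x 4
RLE = "e3y2r1x2r4"


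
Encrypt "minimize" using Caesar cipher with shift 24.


Word: "minimize"
Shift: 24
Each letter → (letter + shift) mod 26:
  'm' (12) + 24 = 10 → 'k'
  'i' (8) + 24 = 6 → 'g'
  'n' (13) + 24 = 11 → 'l'
  'i' (8) + 24 = 6 → 'g'
  'm' (12) + 24 = 10 → 'k'
  'i' (8) + 24 = 6 → 'g'
  'z' (25) + 24 = 23 → 'x'
  'e' (4) + 24 = 2 → 'c'
Result = "kglgkgxc"


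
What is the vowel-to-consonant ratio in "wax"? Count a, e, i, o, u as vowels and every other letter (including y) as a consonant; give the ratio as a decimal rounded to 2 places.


Word: "wax"
Vowels (a,e,i,o,u): 1
Consonants: 2
Ratio = 1/2
= 0.50


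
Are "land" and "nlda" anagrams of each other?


Word 1: "land" → sorted: adln
Word 2: "nlda" → sorted: adln
Same letters? adln == adln
Anagram = Yes


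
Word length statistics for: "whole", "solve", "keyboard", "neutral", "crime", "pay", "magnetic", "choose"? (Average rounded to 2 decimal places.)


Lengths: "whole"=5, "solve"=5, "keyboard"=8, "neutral"=7, "crime"=5, "pay"=3, "magnetic"=8, "choose"=6
Sum = 47, Count = 8
Average = 47/8 = 5.88
= avg=5.88, min=3, max=8


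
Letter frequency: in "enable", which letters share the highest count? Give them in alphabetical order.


Word: "enable"
Letter counts:
  'a': 1
  'b': 1
  'e': 2
  'l': 1
  'n': 1
Maximum count = 2
Most frequent = 'e' (2 times each)


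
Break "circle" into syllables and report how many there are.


Word: "circle"
Syllable breakdown: cir · cle
Counting: 2 parts
= 2 syllables


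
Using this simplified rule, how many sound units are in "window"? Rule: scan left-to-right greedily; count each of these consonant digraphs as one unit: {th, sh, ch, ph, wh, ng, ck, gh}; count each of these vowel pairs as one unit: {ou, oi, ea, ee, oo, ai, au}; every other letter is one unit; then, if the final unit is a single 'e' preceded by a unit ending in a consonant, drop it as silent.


Word: "window" (6 letters)
Left-to-right scan:
  (1) 'w' (letter)
  (2) 'i' (letter)
  (3) 'n' (letter)
  (4) 'd' (letter)
  (5) 'o' (letter)
  (6) 'w' (letter)
Units from scan: 6
Sound units = 6 units


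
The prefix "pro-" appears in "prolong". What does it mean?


Prefix: pro-
As in: prolong -> pro- + long
Meaning = forward / in favor of


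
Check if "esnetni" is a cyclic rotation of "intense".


Word: "intense", Candidate: "esnetni"
Method: check if candidate is substring of word+word
"intenseintense" contains "esnetni"? No
Is rotation = No


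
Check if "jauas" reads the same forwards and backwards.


Word: "jauas"
Reversed: "sauaj"
Forward == Backward? jauas != sauaj
Palindrome = No


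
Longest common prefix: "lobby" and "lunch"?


Word 1: "lobby"
Word 2: "lunch"
Comparing from start:
  Pos 0: 'l' == 'l'
  Pos 1: 'o' != 'u' (stop)
LCP = "l" (length 1)


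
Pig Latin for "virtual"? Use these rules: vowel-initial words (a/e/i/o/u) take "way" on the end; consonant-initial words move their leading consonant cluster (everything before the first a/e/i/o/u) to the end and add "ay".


Word: "virtual"
Starts with consonant(s) → move to end, add 'ay'
Consonant cluster: "v"
Pig Latin = "irtualvay"


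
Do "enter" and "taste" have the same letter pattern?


Pattern of "enter": [0, 1, 2, 0, 3]
Pattern of "taste": [0, 1, 2, 0, 3]
Patterns match
Same pattern = Yes


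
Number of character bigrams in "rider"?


Word: "rider" (length 5)
Number of 2-grams = length - 2 + 1 = 5 - 2 + 1
= 4


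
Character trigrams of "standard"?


Word: "standard" (length 8)
Number of trigrams = 8 - 3 + 1 = 6
  Position 0: "sta"
  Position 1: "tan"
  Position 2: "and"
  Position 3: "nda"
  Position 4: "dar"
  Position 5: "ard"
Trigrams = "sta", "tan", "and", "nda", "dar", "ard"


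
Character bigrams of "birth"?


Word: "birth" (length 5)
Number of bigrams = 5 - 2 + 1 = 4
  Position 0: "bi"
  Position 1: "ir"
  Position 2: "rt"
  Position 3: "th"
Bigrams = "bi", "ir", "rt", "th"


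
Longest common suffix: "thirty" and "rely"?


Word 1: "thirty"
Word 2: "rely"
Comparing from end:
  Pos -1: 'y' == 'y'
  Pos -2: 't' != 'l' (stop)
LCS = "y" (length 1)


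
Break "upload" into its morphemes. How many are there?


Word: "upload"
Morphemes: up- + load
Each morpheme carries meaning
= 2 morphemes


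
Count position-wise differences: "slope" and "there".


Comparing character by character (same length = 5):
  Pos 0: 's' vs 't' !=
  Pos 1: 'l' vs 'h' !=
  Pos 2: 'o' vs 'e' !=
  Pos 3: 'p' vs 'r' !=
  Pos 4: 'e' vs 'e' =
Hamming distance = 4


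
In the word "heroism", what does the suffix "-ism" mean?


Suffix: -ism
Example: heroism (hero + -ism)
Meaning = belief / practice


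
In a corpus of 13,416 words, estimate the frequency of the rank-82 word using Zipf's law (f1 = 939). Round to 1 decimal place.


Zipf's law: f(r) = f(1) / r
f(1) = 939
f(82) = 939 / 82
= 11.5 occurrences


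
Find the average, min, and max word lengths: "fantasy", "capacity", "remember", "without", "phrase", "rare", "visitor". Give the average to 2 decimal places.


Lengths: "fantasy"=7, "capacity"=8, "remember"=8, "without"=7, "phrase"=6, "rare"=4, "visitor"=7
Sum = 47, Count = 7
Average = 47/7 = 6.71
= avg=6.71, min=4, max=8


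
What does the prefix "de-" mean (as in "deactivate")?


Prefix: de-
Example: deactivate = de- + activate
Meaning = remove / reverse


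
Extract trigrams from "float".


Word: "float" (length 5)
Number of trigrams = 5 - 3 + 1 = 3
  Position 0: "flo"
  Position 1: "loa"
  Position 2: "oat"
Trigrams = "flo", "loa", "oat"


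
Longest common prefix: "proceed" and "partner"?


Word 1: "proceed"
Word 2: "partner"
Comparing from start:
  Pos 0: 'p' == 'p'
  Pos 1: 'r' != 'a' (stop)
LCP = "p" (length 1)


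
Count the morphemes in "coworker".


Word: "coworker"
Morphemes: co- + work + -er
Each morpheme carries meaning
= 3 morphemes


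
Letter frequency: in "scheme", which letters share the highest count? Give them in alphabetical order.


Word: "scheme"
Letter counts:
  'c': 1
  'e': 2
  'h': 1
  'm': 1
  's': 1
Maximum count = 2
Most frequent = 'e' (2 times each)


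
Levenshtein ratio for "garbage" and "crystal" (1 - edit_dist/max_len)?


Word 1: "garbage" (length 7)
Word 2: "crystal" (length 7)
One optimal edit sequence:
  1. substitute 'g' -> 'c'  (+1)
  2. substitute 'a' -> 'r'  (+1)
  3. substitute 'r' -> 'y'  (+1)
  4. substitute 'b' -> 's'  (+1)
  5. substitute 'a' -> 't'  (+1)
  6. substitute 'g' -> 'a'  (+1)
  7. substitute 'e' -> 'l'  (+1)
Edit distance = 7
Max length = max(7, 7) = 7
Similarity = 1 - 7/7
= 0.0000


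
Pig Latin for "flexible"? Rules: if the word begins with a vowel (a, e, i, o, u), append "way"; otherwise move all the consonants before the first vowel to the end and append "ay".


Word: "flexible"
Starts with consonant(s) → move to end, add 'ay'
Consonant cluster: "fl"
Pig Latin = "exibleflay"


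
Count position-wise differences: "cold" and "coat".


Comparing character by character (same length = 4):
  Pos 0: 'c' vs 'c' =
  Pos 1: 'o' vs 'o' =
  Pos 2: 'l' vs 'a' !=
  Pos 3: 'd' vs 't' !=
Hamming distance = 2


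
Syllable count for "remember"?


Word: "remember"
Syllable breakdown: re | mem | ber
Counting: 3 parts
= 3 syllables


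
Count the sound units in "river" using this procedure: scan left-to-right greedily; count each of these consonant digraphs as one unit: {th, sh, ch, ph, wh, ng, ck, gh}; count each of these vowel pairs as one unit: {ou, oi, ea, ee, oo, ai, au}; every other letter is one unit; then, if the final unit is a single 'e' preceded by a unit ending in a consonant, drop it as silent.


Word: "river" (5 letters)
Left-to-right scan:
  [1] 'r' (letter)
  [2] 'i' (letter)
  [3] 'v' (letter)
  [4] 'e' (letter)
  [5] 'r' (letter)
Units from scan: 5
Sound units = 5 units


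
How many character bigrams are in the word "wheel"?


Word: "wheel" (length 5)
Number of 2-grams = length - 2 + 1 = 5 - 2 + 1
= 4


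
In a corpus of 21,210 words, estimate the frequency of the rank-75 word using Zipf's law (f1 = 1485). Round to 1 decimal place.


Zipf's law: f(r) = f(1) / r
f(1) = 1485
f(75) = 1485 / 75
= 19.8 occurrences


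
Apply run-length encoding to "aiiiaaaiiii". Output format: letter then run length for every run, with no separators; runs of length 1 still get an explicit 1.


String: "aiiiaaaiiii"
Scanning for consecutive runs:
  'a' x 1
  'i' x 3
  'a' x 3
  'i' x 4
RLE = "a1i3a3i4"


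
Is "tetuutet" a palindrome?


Word: "tetuutet"
Reversed: "tetuutet"
Forward == Backward? tetuutet == tetuutet
Palindrome = Yes


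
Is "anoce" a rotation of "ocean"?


Word: "ocean", Candidate: "anoce"
Method: check if candidate is substring of word+word
"oceanocean" contains "anoce"? Yes
Is rotation = Yes


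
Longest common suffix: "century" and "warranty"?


Word 1: "century"
Word 2: "warranty"
Comparing from end:
  Pos -1: 'y' == 'y'
  Pos -2: 'r' != 't' (stop)
LCS = "y" (length 1)


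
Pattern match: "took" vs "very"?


Pattern of "took": [0, 1, 1, 2]
Pattern of "very": [0, 1, 2, 3]
Patterns do not match
Same pattern = No


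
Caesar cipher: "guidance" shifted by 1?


Word: "guidance"
Shift: 1
Each letter → (letter + shift) mod 26:
  'g' (6) + 1 = 7 → 'h'
  'u' (20) + 1 = 21 → 'v'
  'i' (8) + 1 = 9 → 'j'
  'd' (3) + 1 = 4 → 'e'
  'a' (0) + 1 = 1 → 'b'
  'n' (13) + 1 = 14 → 'o'
  'c' (2) + 1 = 3 → 'd'
  'e' (4) + 1 = 5 → 'f'
Result = "hvjebodf"


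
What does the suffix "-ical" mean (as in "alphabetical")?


Suffix: -ical
As in: alphabetical -> alphabet + -ical
Meaning = relating to


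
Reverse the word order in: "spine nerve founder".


Original: "spine nerve founder"
Words (1..n): spine | nerve | founder
Reversed (n..1): founder | nerve | spine
Result = "founder nerve spine"


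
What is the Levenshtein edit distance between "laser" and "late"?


Word 1: "laser" (length 5)
Word 2: "late" (length 4)
One optimal edit sequence (insert/delete/substitute each cost 1):
  1. keep 'l'
  2. keep 'a'
  3. substitute 's' -> 't'  (+1)
  4. keep 'e'
  5. delete 'r'  (+1)
Total edit operations: 2
Edit distance = 2


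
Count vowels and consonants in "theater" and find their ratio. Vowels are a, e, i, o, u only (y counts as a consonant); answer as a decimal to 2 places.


Word: "theater"
Vowels (a,e,i,o,u): 3
Consonants: 4
Ratio = 3/4
= 0.75


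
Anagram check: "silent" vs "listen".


Word 1: "silent" → sorted: eilnst
Word 2: "listen" → sorted: eilnst
Same letters? eilnst == eilnst
Anagram = Yes


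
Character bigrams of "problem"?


Word: "problem" (length 7)
Number of bigrams = 7 - 2 + 1 = 6
  Position 0: "pr"
  Position 1: "ro"
  Position 2: "ob"
  Position 3: "bl"
  Position 4: "le"
  Position 5: "em"
Bigrams = "pr", "ro", "ob", "bl", "le", "em"


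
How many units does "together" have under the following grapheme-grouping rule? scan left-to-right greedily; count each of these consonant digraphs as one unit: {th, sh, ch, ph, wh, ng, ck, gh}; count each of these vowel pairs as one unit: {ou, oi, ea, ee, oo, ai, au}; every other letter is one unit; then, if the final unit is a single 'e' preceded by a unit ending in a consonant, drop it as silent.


Word: "together" (8 letters)
Left-to-right scan:
  (1) 't' (letter)
  (2) 'o' (letter)
  (3) 'g' (letter)
  (4) 'e' (letter)
  (5) 'th' (digraph)
  (6) 'e' (letter)
  (7) 'r' (letter)
Units from scan: 7
Sound units = 7 units


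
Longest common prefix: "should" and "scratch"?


Word 1: "should"
Word 2: "scratch"
Comparing from start:
  Pos 0: 's' == 's'
  Pos 1: 'h' != 'c' (stop)
LCP = "s" (length 1)


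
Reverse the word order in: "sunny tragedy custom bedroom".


Original: "sunny tragedy custom bedroom"
Words (1..n): sunny | tragedy | custom | bedroom
Reversed (n..1): bedroom | custom | tragedy | sunny
Result = "bedroom custom tragedy sunny"


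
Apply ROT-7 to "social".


Word: "social"
Shift: 7
Each letter → (letter + shift) mod 26:
  's' (18) + 7 = 25 → 'z'
  'o' (14) + 7 = 21 → 'v'
  'c' (2) + 7 = 9 → 'j'
  'i' (8) + 7 = 15 → 'p'
  'a' (0) + 7 = 7 → 'h'
  'l' (11) + 7 = 18 → 's'
Result = "zvjphs"


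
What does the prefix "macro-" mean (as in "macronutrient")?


Prefix: macro-
As in: macronutrient -> macro- + nutrient
Meaning = large


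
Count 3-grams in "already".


Word: "already" (length 7)
Number of 3-grams = length - 3 + 1 = 7 - 3 + 1
= 5


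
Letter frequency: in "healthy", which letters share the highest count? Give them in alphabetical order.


Word: "healthy"
Letter counts:
  'a': 1
  'e': 1
  'h': 2
  'l': 1
  't': 1
  'y': 1
Maximum count = 2
Most frequent = 'h' (2 times each)


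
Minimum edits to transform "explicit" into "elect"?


Word 1: "explicit" (length 8)
Word 2: "elect" (length 5)
One optimal edit sequence (insert/delete/substitute each cost 1):
  1. keep 'e'
  2. delete 'x'  (+1)
  3. delete 'p'  (+1)
  4. keep 'l'
  5. substitute 'i' -> 'e'  (+1)
  6. keep 'c'
  7. delete 'i'  (+1)
  8. keep 't'
Total edit operations: 4
Edit distance = 4


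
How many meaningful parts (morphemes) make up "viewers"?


Word: "viewers"
Morphemes: view | -er | -s
Each morpheme carries meaning
= 3 morphemes


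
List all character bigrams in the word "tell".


Word: "tell" (length 4)
Number of bigrams = 4 - 2 + 1 = 3
  Position 0: "te"
  Position 1: "el"
  Position 2: "ll"
Bigrams = "te", "el", "ll"


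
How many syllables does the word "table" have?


Word: "table"
Syllable breakdown: ta | ble
Counting: 2 parts
= 2 syllables


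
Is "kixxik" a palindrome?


Word: "kixxik"
Reversed: "kixxik"
Forward == Backward? kixxik == kixxik
Palindrome = Yes


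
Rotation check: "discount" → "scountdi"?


Word: "discount", Candidate: "scountdi"
Method: check if candidate is substring of word+word
"discountdiscount" contains "scountdi"? Yes
Is rotation = Yes


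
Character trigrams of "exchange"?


Word: "exchange" (length 8)
Number of trigrams = 8 - 3 + 1 = 6
  Position 0: "exc"
  Position 1: "xch"
  Position 2: "cha"
  Position 3: "han"
  Position 4: "ang"
  Position 5: "nge"
Trigrams = "exc", "xch", "cha", "han", "ang", "nge"


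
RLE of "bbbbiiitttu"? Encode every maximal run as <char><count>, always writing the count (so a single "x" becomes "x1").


String: "bbbbiiitttu"
Scanning for consecutive runs:
  'b' x 4
  'i' x 3
  't' x 3
  'u' x 1
RLE = "b4i3t3u1"


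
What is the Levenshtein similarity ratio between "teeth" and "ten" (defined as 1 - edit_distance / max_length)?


Word 1: "teeth" (length 5)
Word 2: "ten" (length 3)
One optimal edit sequence:
  1. keep 't'
  2. delete 'e'  (+1)
  3. keep 'e'
  4. delete 't'  (+1)
  5. substitute 'h' -> 'n'  (+1)
Edit distance = 3
Max length = max(5, 3) = 5
Similarity = 1 - 3/5
= 0.4000


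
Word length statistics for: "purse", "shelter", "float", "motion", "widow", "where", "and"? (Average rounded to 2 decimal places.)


Lengths: "purse"=5, "shelter"=7, "float"=5, "motion"=6, "widow"=5, "where"=5, "and"=3
Sum = 36, Count = 7
Average = 36/7 = 5.14
= avg=5.14, min=3, max=7


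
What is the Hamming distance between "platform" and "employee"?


Comparing character by character (same length = 8):
  Pos 0: 'p' vs 'e' !=
  Pos 1: 'l' vs 'm' !=
  Pos 2: 'a' vs 'p' !=
  Pos 3: 't' vs 'l' !=
  Pos 4: 'f' vs 'o' !=
  Pos 5: 'o' vs 'y' !=
  Pos 6: 'r' vs 'e' !=
  Pos 7: 'm' vs 'e' !=
Hamming distance = 8


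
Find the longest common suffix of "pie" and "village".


Word 1: "pie"
Word 2: "village"
Comparing from end:
  Pos -1: 'e' == 'e'
  Pos -2: 'i' != 'g' (stop)
LCS = "e" (length 1)


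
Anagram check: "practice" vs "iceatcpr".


Word 1: "practice" → sorted: acceiprt
Word 2: "iceatcpr" → sorted: acceiprt
Same letters? acceiprt == acceiprt
Anagram = Yes


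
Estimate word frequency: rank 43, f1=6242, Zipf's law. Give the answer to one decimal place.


Zipf's law: f(r) = f(1) / r
f(1) = 6242
f(43) = 6242 / 43
= 145.2 occurrences


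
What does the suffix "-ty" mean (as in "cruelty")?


Suffix: -ty
Example: cruelty (cruel + -ty)
Meaning = quality of


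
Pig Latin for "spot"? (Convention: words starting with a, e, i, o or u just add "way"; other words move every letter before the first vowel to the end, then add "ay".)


Word: "spot"
Starts with consonant(s) → move to end, add 'ay'
Consonant cluster: "sp"
Pig Latin = "otspay"


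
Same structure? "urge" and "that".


Pattern of "urge": [0, 1, 2, 3]
Pattern of "that": [0, 1, 2, 0]
Patterns do not match
Same pattern = No


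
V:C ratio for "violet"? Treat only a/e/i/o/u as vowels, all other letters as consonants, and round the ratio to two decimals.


Word: "violet"
Vowels (a,e,i,o,u): 3
Consonants: 3
Ratio = 3/3
= 1.00


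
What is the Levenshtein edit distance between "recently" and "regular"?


Word 1: "recently" (length 8)
Word 2: "regular" (length 7)
One optimal edit sequence (insert/delete/substitute each cost 1):
  1. keep 'r'
  2. keep 'e'
  3. delete 'c'  (+1)
  4. substitute 'e' -> 'g'  (+1)
  5. substitute 'n' -> 'u'  (+1)
  6. substitute 't' -> 'l'  (+1)
  7. substitute 'l' -> 'a'  (+1)
  8. substitute 'y' -> 'r'  (+1)
Total edit operations: 6
Edit distance = 6


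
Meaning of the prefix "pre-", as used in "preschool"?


Prefix: pre-
Example: preschool (pre- + school)
Meaning = before


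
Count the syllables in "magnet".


Word: "magnet"
Syllable breakdown: mag-net
Counting: 2 parts
= 2 syllables


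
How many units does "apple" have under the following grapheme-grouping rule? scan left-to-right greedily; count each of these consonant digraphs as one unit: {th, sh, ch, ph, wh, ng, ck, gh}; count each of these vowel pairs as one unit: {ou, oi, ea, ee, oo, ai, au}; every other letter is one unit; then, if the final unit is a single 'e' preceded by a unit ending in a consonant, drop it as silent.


Word: "apple" (5 letters)
Left-to-right scan:
  1. 'a' (letter)
  2. 'p' (letter)
  3. 'p' (letter)
  4. 'l' (letter)
  5. 'e' (letter)
Units from scan: 5
Final unit is 'e' after a consonant -> drop as silent (-1)
Sound units = 4 units


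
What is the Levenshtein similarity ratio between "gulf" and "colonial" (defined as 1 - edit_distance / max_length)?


Word 1: "gulf" (length 4)
Word 2: "colonial" (length 8)
One optimal edit sequence:
  1. substitute 'g' -> 'c'  (+1)
  2. substitute 'u' -> 'o'  (+1)
  3. keep 'l'
  4. insert 'o'  (+1)
  5. insert 'n'  (+1)
  6. insert 'i'  (+1)
  7. insert 'a'  (+1)
  8. substitute 'f' -> 'l'  (+1)
Edit distance = 7
Max length = max(4, 8) = 8
Similarity = 1 - 7/8
= 0.1250


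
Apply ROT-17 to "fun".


Word: "fun"
Shift: 17
Each letter → (letter + shift) mod 26:
  'f' (5) + 17 = 22 → 'w'
  'u' (20) + 17 = 11 → 'l'
  'n' (13) + 17 = 4 → 'e'
Result = "wle"


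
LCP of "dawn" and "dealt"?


Word 1: "dawn"
Word 2: "dealt"
Comparing from start:
  Pos 0: 'd' == 'd'
  Pos 1: 'a' != 'e' (stop)
LCP = "d" (length 1)


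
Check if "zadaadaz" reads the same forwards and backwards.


Word: "zadaadaz"
Reversed: "zadaadaz"
Forward == Backward? zadaadaz == zadaadaz
Palindrome = Yes


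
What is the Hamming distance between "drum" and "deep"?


Comparing character by character (same length = 4):
  Pos 0: 'd' vs 'd' =
  Pos 1: 'r' vs 'e' !=
  Pos 2: 'u' vs 'e' !=
  Pos 3: 'm' vs 'p' !=
Hamming distance = 3


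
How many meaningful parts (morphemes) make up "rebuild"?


Word: "rebuild"
Morphemes: re- + build
Each morpheme carries meaning
= 2 morphemes


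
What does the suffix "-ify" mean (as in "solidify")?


Suffix: -ify
Example: solidify (solid + -ify)
Meaning = to make


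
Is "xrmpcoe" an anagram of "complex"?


Word 1: "complex" → sorted: celmopx
Word 2: "xrmpcoe" → sorted: cemoprx
Same letters? celmopx != cemoprx
Anagram = No


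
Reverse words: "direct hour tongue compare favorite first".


Original: "direct hour tongue compare favorite first"
Words (1..n): direct | hour | tongue | compare | favorite | first
Reversed (n..1): first | favorite | compare | tongue | hour | direct
Result = "first favorite compare tongue hour direct"


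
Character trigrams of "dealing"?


Word: "dealing" (length 7)
Number of trigrams = 7 - 3 + 1 = 5
  Position 0: "dea"
  Position 1: "eal"
  Position 2: "ali"
  Position 3: "lin"
  Position 4: "ing"
Trigrams = "dea", "eal", "ali", "lin", "ing"


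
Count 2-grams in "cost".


Word: "cost" (length 4)
Number of 2-grams = length - 2 + 1 = 4 - 2 + 1
= 3


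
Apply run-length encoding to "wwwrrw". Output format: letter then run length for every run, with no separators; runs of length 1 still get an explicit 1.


String: "wwwrrw"
Scanning for consecutive runs:
  'w' x 3
  'r' x 2
  'w' x 1
RLE = "w3r2w1"


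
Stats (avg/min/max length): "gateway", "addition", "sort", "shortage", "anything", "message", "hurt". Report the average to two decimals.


Lengths: "gateway"=7, "addition"=8, "sort"=4, "shortage"=8, "anything"=8, "message"=7, "hurt"=4
Sum = 46, Count = 7
Average = 46/7 = 6.57
= avg=6.57, min=4, max=8


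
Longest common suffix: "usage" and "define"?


Word 1: "usage"
Word 2: "define"
Comparing from end:
  Pos -1: 'e' == 'e'
  Pos -2: 'g' != 'n' (stop)
LCS = "e" (length 1)


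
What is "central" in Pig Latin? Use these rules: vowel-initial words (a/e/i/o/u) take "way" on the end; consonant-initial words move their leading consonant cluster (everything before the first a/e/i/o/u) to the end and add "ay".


Word: "central"
Starts with consonant(s) → move to end, add 'ay'
Consonant cluster: "c"
Pig Latin = "entralcay"


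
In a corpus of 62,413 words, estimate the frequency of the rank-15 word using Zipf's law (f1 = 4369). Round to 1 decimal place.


Zipf's law: f(r) = f(1) / r
f(1) = 4369
f(15) = 4369 / 15
= 291.3 occurrences


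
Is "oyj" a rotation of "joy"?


Word: "joy", Candidate: "oyj"
Method: check if candidate is substring of word+word
"joyjoy" contains "oyj"? Yes
Is rotation = Yes


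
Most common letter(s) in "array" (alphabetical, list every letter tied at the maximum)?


Word: "array"
Letter counts:
  'a': 2
  'r': 2
  'y': 1
Maximum count = 2
Most frequent = 'a', 'r' (2 times each)


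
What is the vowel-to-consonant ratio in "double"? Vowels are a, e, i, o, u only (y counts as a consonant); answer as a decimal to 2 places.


Word: "double"
Vowels (a,e,i,o,u): 3
Consonants: 3
Ratio = 3/3
= 1.00


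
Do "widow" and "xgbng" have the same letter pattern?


Pattern of "widow": [0, 1, 2, 3, 0]
Pattern of "xgbng": [0, 1, 2, 3, 1]
Patterns do not match
Same pattern = No


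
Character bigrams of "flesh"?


Word: "flesh" (length 5)
Number of bigrams = 5 - 2 + 1 = 4
  Position 0: "fl"
  Position 1: "le"
  Position 2: "es"
  Position 3: "sh"
Bigrams = "fl", "le", "es", "sh"


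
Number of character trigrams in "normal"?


Word: "normal" (length 6)
Number of 3-grams = length - 3 + 1 = 6 - 3 + 1
= 4


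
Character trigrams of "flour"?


Word: "flour" (length 5)
Number of trigrams = 5 - 3 + 1 = 3
  Position 0: "flo"
  Position 1: "lou"
  Position 2: "our"
Trigrams = "flo", "lou", "our"


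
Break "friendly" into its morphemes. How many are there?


Word: "friendly"
Morphemes: friend + -ly
Each morpheme carries meaning
= 2 morphemes


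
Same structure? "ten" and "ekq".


Pattern of "ten": [0, 1, 2]
Pattern of "ekq": [0, 1, 2]
Patterns match
Same pattern = Yes


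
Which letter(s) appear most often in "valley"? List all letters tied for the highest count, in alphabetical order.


Word: "valley"
Letter counts:
  'a': 1
  'e': 1
  'l': 2
  'v': 1
  'y': 1
Maximum count = 2
Most frequent = 'l' (2 times each)


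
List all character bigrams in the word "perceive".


Word: "perceive" (length 8)
Number of bigrams = 8 - 2 + 1 = 7
  Position 0: "pe"
  Position 1: "er"
  Position 2: "rc"
  Position 3: "ce"
  Position 4: "ei"
  Position 5: "iv"
  Position 6: "ve"
Bigrams = "pe", "er", "rc", "ce", "ei", "iv", "ve"


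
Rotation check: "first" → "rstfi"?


Word: "first", Candidate: "rstfi"
Method: check if candidate is substring of word+word
"firstfirst" contains "rstfi"? Yes
Is rotation = Yes


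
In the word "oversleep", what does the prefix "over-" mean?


Prefix: over-
Example: oversleep (over- + sleep)
Meaning = excessive


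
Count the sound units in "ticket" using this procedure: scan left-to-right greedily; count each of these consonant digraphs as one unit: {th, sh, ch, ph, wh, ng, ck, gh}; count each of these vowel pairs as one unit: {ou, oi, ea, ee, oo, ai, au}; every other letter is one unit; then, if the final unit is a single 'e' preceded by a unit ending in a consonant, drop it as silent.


Word: "ticket" (6 letters)
Left-to-right scan:
  (1) 't' (letter)
  (2) 'i' (letter)
  (3) 'ck' (digraph)
  (4) 'e' (letter)
  (5) 't' (letter)
Units from scan: 5
Sound units = 5 units


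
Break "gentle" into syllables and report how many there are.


Word: "gentle"
Syllable breakdown: gen · tle
Counting: 2 parts
= 2 syllables


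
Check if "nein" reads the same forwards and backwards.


Word: "nein"
Reversed: "nien"
Forward == Backward? nein != nien
Palindrome = No


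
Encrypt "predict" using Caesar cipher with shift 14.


Word: "predict"
Shift: 14
Each letter → (letter + shift) mod 26:
  'p' (15) + 14 = 3 → 'd'
  'r' (17) + 14 = 5 → 'f'
  'e' (4) + 14 = 18 → 's'
  'd' (3) + 14 = 17 → 'r'
  'i' (8) + 14 = 22 → 'w'
  'c' (2) + 14 = 16 → 'q'
  't' (19) + 14 = 7 → 'h'
Result = "dfsrwqh"


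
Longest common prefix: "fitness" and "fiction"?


Word 1: "fitness"
Word 2: "fiction"
Comparing from start:
  Pos 0: 'f' == 'f'
  Pos 1: 'i' == 'i'
  Pos 2: 't' != 'c' (stop)
LCP = "fi" (length 2)


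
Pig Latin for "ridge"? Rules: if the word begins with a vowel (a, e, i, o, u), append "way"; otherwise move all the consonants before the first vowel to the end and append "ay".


Word: "ridge"
Starts with consonant(s) → move to end, add 'ay'
Consonant cluster: "r"
Pig Latin = "idgeray"


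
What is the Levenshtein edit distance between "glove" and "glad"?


Word 1: "glove" (length 5)
Word 2: "glad" (length 4)
One optimal edit sequence (insert/delete/substitute each cost 1):
  1. keep 'g'
  2. keep 'l'
  3. delete 'o'  (+1)
  4. substitute 'v' -> 'a'  (+1)
  5. substitute 'e' -> 'd'  (+1)
Total edit operations: 3
Edit distance = 3


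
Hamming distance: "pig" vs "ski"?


Comparing character by character (same length = 3):
  Pos 0: 'p' vs 's' !=
  Pos 1: 'i' vs 'k' !=
  Pos 2: 'g' vs 'i' !=
Hamming distance = 3


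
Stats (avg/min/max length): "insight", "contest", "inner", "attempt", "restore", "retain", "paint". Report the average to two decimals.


Lengths: "insight"=7, "contest"=7, "inner"=5, "attempt"=7, "restore"=7, "retain"=6, "paint"=5
Sum = 44, Count = 7
Average = 44/7 = 6.29
= avg=6.29, min=5, max=7


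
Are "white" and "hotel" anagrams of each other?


Word 1: "white" → sorted: ehitw
Word 2: "hotel" → sorted: ehlot
Same letters? ehitw != ehlot
Anagram = No


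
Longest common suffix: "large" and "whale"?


Word 1: "large"
Word 2: "whale"
Comparing from end:
  Pos -1: 'e' == 'e'
  Pos -2: 'g' != 'l' (stop)
LCS = "e" (length 1)


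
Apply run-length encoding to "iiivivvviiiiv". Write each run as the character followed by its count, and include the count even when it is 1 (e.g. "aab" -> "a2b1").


String: "iiivivvviiiiv"
Scanning for consecutive runs:
  'i' x 3
  'v' x 1
  'i' x 1
  'v' x 3
  'i' x 4
  'v' x 1
RLE = "i3v1i1v3i4v1"


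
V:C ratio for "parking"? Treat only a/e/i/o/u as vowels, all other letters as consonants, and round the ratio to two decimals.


Word: "parking"
Vowels (a,e,i,o,u): 2
Consonants: 5
Ratio = 2/5
= 0.40


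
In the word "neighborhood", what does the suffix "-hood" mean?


Suffix: -hood
Example: neighborhood = neighbor + -hood
Meaning = state / condition


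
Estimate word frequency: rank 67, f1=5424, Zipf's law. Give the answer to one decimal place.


Zipf's law: f(r) = f(1) / r
f(1) = 5424
f(67) = 5424 / 67
= 81.0 occurrences


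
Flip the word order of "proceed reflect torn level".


Original: "proceed reflect torn level"
Words (1..n): proceed | reflect | torn | level
Reversed (n..1): level | torn | reflect | proceed
Result = "level torn reflect proceed"


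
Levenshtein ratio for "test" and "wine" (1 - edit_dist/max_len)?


Word 1: "test" (length 4)
Word 2: "wine" (length 4)
One optimal edit sequence:
  1. substitute 't' -> 'w'  (+1)
  2. substitute 'e' -> 'i'  (+1)
  3. substitute 's' -> 'n'  (+1)
  4. substitute 't' -> 'e'  (+1)
Edit distance = 4
Max length = max(4, 4) = 4
Similarity = 1 - 4/4
= 0.0000


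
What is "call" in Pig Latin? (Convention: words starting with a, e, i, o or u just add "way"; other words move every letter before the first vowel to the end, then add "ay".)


Word: "call"
Starts with consonant(s) → move to end, add 'ay'
Consonant cluster: "c"
Pig Latin = "allcay"


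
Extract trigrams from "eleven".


Word: "eleven" (length 6)
Number of trigrams = 6 - 3 + 1 = 4
  Position 0: "ele"
  Position 1: "lev"
  Position 2: "eve"
  Position 3: "ven"
Trigrams = "ele", "lev", "eve", "ven"


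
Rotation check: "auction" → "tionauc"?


Word: "auction", Candidate: "tionauc"
Method: check if candidate is substring of word+word
"auctionauction" contains "tionauc"? Yes
Is rotation = Yes


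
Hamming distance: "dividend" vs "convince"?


Comparing character by character (same length = 8):
  Pos 0: 'd' vs 'c' !=
  Pos 1: 'i' vs 'o' !=
  Pos 2: 'v' vs 'n' !=
  Pos 3: 'i' vs 'v' !=
  Pos 4: 'd' vs 'i' !=
  Pos 5: 'e' vs 'n' !=
  Pos 6: 'n' vs 'c' !=
  Pos 7: 'd' vs 'e' !=
Hamming distance = 8


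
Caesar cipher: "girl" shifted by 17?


Word: "girl"
Shift: 17
Each letter → (letter + shift) mod 26:
  'g' (6) + 17 = 23 → 'x'
  'i' (8) + 17 = 25 → 'z'
  'r' (17) + 17 = 8 → 'i'
  'l' (11) + 17 = 2 → 'c'
Result = "xzic"


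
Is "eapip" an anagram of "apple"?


Word 1: "apple" → sorted: aelpp
Word 2: "eapip" → sorted: aeipp
Same letters? aelpp != aeipp
Anagram = No


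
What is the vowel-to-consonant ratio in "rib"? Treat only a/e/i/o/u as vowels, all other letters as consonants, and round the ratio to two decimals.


Word: "rib"
Vowels (a,e,i,o,u): 1
Consonants: 2
Ratio = 1/2
= 0.50


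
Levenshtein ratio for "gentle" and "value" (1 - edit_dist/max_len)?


Word 1: "gentle" (length 6)
Word 2: "value" (length 5)
One optimal edit sequence:
  1. delete 'g'  (+1)
  2. substitute 'e' -> 'v'  (+1)
  3. substitute 'n' -> 'a'  (+1)
  4. substitute 't' -> 'l'  (+1)
  5. substitute 'l' -> 'u'  (+1)
  6. keep 'e'
Edit distance = 5
Max length = max(6, 5) = 6
Similarity = 1 - 5/6
= 0.1667
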